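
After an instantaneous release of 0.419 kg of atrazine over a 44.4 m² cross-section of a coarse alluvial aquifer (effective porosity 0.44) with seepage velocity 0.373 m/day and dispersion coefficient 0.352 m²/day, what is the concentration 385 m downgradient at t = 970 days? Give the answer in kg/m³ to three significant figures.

For an instantaneous plane source, C(x,t) = M/(n_e·A·√(4πDt)) · exp(−(x−vt)²/(4Dt)), with n_e·A the pore (flow) area.
Plume center vt = 0.373 × 970 = 361.81 m, so the well at 385 m is 23.19 m downgradient of the peak.
√(4πDt) = 65.50 m, giving peak height M/(n_e·A·√(4πDt)) = 0.419/(0.44 × 44.4 × 65.50) = 0.0003274 kg/m³.
(x−vt)²/(4Dt) = (23.19)²/(4 × 0.352 × 970) = 0.3938; exp(−0.3938) = 0.6745.
C = 0.0003274 × 0.6745 = 0.000221 kg/m³.

0.000221 kg/m³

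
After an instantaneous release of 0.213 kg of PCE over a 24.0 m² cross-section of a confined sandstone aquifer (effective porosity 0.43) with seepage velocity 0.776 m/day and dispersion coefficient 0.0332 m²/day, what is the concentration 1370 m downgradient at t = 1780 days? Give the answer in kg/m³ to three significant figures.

For an instantaneous plane source, C(x,t) = M/(n_e·A·√(4πDt)) · exp(−(x−vt)²/(4Dt)), with n_e·A the pore (flow) area.
Plume center vt = 0.776 × 1780 = 1381.28 m, so the well at 1370 m is 11.28 m upgradient of the peak.
√(4πDt) = 27.25 m, giving peak height M/(n_e·A·√(4πDt)) = 0.213/(0.43 × 24.0 × 27.25) = 0.0007574 kg/m³.
(x−vt)²/(4Dt) = (-11.28)²/(4 × 0.0332 × 1780) = 0.5383; exp(−0.5383) = 0.5837.
C = 0.0007574 × 0.5837 = 0.000442 kg/m³.

0.000442 kg/m³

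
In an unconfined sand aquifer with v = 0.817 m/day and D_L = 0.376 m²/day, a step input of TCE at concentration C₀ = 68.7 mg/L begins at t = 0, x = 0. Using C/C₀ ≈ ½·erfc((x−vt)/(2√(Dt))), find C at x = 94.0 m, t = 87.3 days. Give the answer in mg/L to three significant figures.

0.176 mg/L

For a continuous step input, C/C₀ ≈ ½·erfc((x−vt)/(2√(Dt))).
vt = 0.817 × 87.3 = 71.3241 m and 2√(Dt) = 2√(0.376 × 87.3) = 11.46 m.
Argument (x−vt)/(2√(Dt)) = (94.0 − 71.3241)/11.46 = 1.979; ½·erfc(1.979) = 0.002565.
C = 68.7 × 0.002565 = 0.176 mg/L.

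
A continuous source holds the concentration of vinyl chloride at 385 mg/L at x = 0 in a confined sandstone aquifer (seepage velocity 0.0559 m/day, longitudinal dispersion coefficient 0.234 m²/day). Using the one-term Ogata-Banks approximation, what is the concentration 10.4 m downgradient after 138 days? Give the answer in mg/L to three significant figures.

For a continuous step input, C/C₀ ≈ ½·erfc((x−vt)/(2√(Dt))).
vt = 0.0559 × 138 = 7.7142 m and 2√(Dt) = 2√(0.234 × 138) = 11.37 m.
Argument (x−vt)/(2√(Dt)) = (10.4 − 7.7142)/11.37 = 0.2362; ½·erfc(0.2362) = 0.3692.
C = 385 × 0.3692 = 142 mg/L.

142 mg/L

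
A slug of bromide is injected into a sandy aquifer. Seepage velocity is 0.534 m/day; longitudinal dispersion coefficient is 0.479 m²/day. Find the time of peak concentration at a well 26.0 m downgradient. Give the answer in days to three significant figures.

47.0 days

For the 1D instantaneous-source solution, setting ∂C/∂t = 0 at fixed x gives v²t² + 2Dt − x² = 0, so t = (√(D² + v²x²) − D)/v².
√(D² + v²x²) = √(0.479² + 0.534² × 26.0²) = 13.89; v² = 0.285156.
t = (13.89 − 0.479)/0.285156 = 47.0 days (vs. the pure-advection estimate x/v = 48.7 d).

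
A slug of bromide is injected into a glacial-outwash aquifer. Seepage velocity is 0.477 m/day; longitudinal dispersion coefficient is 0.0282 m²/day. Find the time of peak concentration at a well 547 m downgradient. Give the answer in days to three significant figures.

For the 1D instantaneous-source solution, setting ∂C/∂t = 0 at fixed x gives v²t² + 2Dt − x² = 0, so t = (√(D² + v²x²) − D)/v².
√(D² + v²x²) = √(0.0282² + 0.477² × 547²) = 260.9; v² = 0.227529.
t = (260.9 − 0.0282)/0.227529 = 1150 days (vs. the pure-advection estimate x/v = 1150 d).

1150 days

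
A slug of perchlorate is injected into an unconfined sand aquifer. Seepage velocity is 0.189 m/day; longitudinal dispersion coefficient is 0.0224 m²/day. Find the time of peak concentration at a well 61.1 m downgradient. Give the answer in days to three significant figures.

For the 1D instantaneous-source solution, setting ∂C/∂t = 0 at fixed x gives v²t² + 2Dt − x² = 0, so t = (√(D² + v²x²) − D)/v².
√(D² + v²x²) = √(0.0224² + 0.189² × 61.1²) = 11.55; v² = 0.035721.
t = (11.55 − 0.0224)/0.035721 = 323 days (vs. the pure-advection estimate x/v = 323 d).

323 days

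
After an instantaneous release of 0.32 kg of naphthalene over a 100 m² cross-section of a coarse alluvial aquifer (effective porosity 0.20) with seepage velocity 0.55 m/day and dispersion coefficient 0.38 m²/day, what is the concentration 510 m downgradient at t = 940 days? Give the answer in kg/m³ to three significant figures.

For an instantaneous plane source, C(x,t) = M/(n_e·A·√(4πDt)) · exp(−(x−vt)²/(4Dt)), with n_e·A the pore (flow) area.
Plume center vt = 0.55 × 940 = 517 m, so the well at 510 m is 7 m upgradient of the peak.
√(4πDt) = 67.00 m, giving peak height M/(n_e·A·√(4πDt)) = 0.32/(0.20 × 100 × 67.00) = 0.0002388 kg/m³.
(x−vt)²/(4Dt) = (-7)²/(4 × 0.38 × 940) = 0.03429; exp(−0.03429) = 0.9663.
C = 0.0002388 × 0.9663 = 0.000231 kg/m³.

0.000231 kg/m³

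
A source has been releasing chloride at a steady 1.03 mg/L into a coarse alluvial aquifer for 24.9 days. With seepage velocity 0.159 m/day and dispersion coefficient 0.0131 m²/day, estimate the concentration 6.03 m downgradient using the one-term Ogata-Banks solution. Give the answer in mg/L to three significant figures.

0.00533 mg/L

For a continuous step input, C/C₀ ≈ ½·erfc((x−vt)/(2√(Dt))).
vt = 0.159 × 24.9 = 3.9591 m and 2√(Dt) = 2√(0.0131 × 24.9) = 1.142 m.
Argument (x−vt)/(2√(Dt)) = (6.03 − 3.9591)/1.142 = 1.813; ½·erfc(1.813) = 0.005174.
C = 1.03 × 0.005174 = 0.00533 mg/L.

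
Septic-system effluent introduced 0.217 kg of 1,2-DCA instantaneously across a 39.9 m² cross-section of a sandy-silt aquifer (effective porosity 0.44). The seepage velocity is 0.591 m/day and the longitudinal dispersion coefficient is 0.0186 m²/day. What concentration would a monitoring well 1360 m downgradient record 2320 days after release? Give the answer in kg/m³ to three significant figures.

For an instantaneous plane source, C(x,t) = M/(n_e·A·√(4πDt)) · exp(−(x−vt)²/(4Dt)), with n_e·A the pore (flow) area.
Plume center vt = 0.591 × 2320 = 1371.12 m, so the well at 1360 m is 11.12 m upgradient of the peak.
√(4πDt) = 23.29 m, giving peak height M/(n_e·A·√(4πDt)) = 0.217/(0.44 × 39.9 × 23.29) = 0.0005307 kg/m³.
(x−vt)²/(4Dt) = (-11.12)²/(4 × 0.0186 × 2320) = 0.7164; exp(−0.7164) = 0.4885.
C = 0.0005307 × 0.4885 = 0.000259 kg/m³.

0.000259 kg/m³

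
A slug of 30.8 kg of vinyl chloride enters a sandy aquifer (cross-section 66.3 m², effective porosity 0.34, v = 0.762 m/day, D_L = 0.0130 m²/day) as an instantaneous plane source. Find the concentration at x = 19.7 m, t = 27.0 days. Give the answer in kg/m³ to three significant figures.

For an instantaneous plane source, C(x,t) = M/(n_e·A·√(4πDt)) · exp(−(x−vt)²/(4Dt)), with n_e·A the pore (flow) area.
Plume center vt = 0.762 × 27.0 = 20.574 m, so the well at 19.7 m is 0.874 m upgradient of the peak.
√(4πDt) = 2.100 m, giving peak height M/(n_e·A·√(4πDt)) = 30.8/(0.34 × 66.3 × 2.100) = 0.6506 kg/m³.
(x−vt)²/(4Dt) = (-0.874)²/(4 × 0.0130 × 27.0) = 0.5441; exp(−0.5441) = 0.5804.
C = 0.6506 × 0.5804 = 0.378 kg/m³.

0.378 kg/m³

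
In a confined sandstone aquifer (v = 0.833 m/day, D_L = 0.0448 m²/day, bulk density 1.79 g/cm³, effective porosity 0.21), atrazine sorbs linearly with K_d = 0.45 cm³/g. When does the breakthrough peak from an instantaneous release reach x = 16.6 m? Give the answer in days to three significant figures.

Retardation factor R = 1 + ρ_b·K_d/n = 1 + 1.79 × 0.45/0.21 = 4.836.
Sorption retards both mechanisms: v_R = v/R = 0.1722 m/day, D_R = D/R = 0.009264 m²/day.
Peak time from v_R²t² + 2D_R t − x² = 0: t = (√(D_R² + v_R²x²) − D_R)/v_R².
√(D_R² + v_R²x²) = √(0.009264² + 0.1722² × 16.6²) = 2.859; v_R² = 0.02965.
t = (2.859 − 0.009264)/0.02965 = 96.1 days.

96.1 days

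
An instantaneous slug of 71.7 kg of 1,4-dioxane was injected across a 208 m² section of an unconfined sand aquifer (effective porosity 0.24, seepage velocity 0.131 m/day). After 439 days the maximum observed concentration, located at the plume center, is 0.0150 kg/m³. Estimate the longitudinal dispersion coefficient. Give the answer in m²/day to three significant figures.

1.66 m²/day

At the plume center C_max = M/(n_e·A·√(4πDt)), so D = M²/(4πt·(n_e·A·C_max)²).
n_e·A·C_max = 0.24 × 208 × 0.0150 = 0.7488 kg/m.
D = 71.7²/(4π × 439 × 0.7488²) = 1.66 m²/day.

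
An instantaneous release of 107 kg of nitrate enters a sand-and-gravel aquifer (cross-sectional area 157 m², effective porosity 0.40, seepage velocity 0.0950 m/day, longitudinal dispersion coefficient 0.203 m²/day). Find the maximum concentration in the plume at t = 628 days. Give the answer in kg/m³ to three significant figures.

0.0426 kg/m³

The peak of an instantaneous 1D plume sits at x = vt; there the Gaussian factor is 1 and C_max = M/(n_e·A·√(4πDt)), where n_e·A is the pore area the mass is dissolved in.
√(4πDt) = √(4π × 0.203 × 628) = 40.03 m, so C_max = 107/(0.40 × 157 × 40.03) = 0.0426 kg/m³.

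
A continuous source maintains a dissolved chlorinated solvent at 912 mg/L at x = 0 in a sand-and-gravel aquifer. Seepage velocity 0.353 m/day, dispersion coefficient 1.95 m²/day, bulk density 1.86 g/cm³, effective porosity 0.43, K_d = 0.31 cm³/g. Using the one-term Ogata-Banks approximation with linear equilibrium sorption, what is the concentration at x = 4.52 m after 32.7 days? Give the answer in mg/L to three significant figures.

Retardation factor R = 1 + ρ_b·K_d/n = 1 + 1.86 × 0.31/0.43 = 2.341.
Sorption retards both mechanisms: v_R = v/R = 0.1508 m/day, D_R = D/R = 0.8330 m²/day.
v_R·t = 0.1508 × 32.7 = 4.93116 m; 2√(D_R t) = 10.44 m; argument = (4.52 − 4.93116)/10.44 = -0.03938.
C = C₀ × ½·erfc(-0.03938) = 912 × 0.5222 = 476 mg/L.

476 mg/L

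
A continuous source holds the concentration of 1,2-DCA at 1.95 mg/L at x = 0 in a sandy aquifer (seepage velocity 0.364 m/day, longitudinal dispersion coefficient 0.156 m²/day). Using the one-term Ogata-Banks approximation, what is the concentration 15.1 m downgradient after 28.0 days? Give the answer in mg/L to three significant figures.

For a continuous step input, C/C₀ ≈ ½·erfc((x−vt)/(2√(Dt))).
vt = 0.364 × 28.0 = 10.192 m and 2√(Dt) = 2√(0.156 × 28.0) = 4.180 m.
Argument (x−vt)/(2√(Dt)) = (15.1 − 10.192)/4.180 = 1.174; ½·erfc(1.174) = 0.04843.
C = 1.95 × 0.04843 = 0.0944 mg/L.

0.0944 mg/L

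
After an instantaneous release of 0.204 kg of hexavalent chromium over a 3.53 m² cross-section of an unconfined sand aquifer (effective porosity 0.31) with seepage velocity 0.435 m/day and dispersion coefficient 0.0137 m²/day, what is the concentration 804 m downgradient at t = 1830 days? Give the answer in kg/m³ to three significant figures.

0.00559 kg/m³

For an instantaneous plane source, C(x,t) = M/(n_e·A·√(4πDt)) · exp(−(x−vt)²/(4Dt)), with n_e·A the pore (flow) area.
Plume center vt = 0.435 × 1830 = 796.05 m, so the well at 804 m is 7.95 m downgradient of the peak.
√(4πDt) = 17.75 m, giving peak height M/(n_e·A·√(4πDt)) = 0.204/(0.31 × 3.53 × 17.75) = 0.01050 kg/m³.
(x−vt)²/(4Dt) = (7.95)²/(4 × 0.0137 × 1830) = 0.6302; exp(−0.6302) = 0.5325.
C = 0.01050 × 0.5325 = 0.00559 kg/m³.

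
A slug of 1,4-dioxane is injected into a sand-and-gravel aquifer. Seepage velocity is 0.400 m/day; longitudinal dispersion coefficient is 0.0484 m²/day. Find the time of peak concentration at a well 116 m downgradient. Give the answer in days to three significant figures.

For the 1D instantaneous-source solution, setting ∂C/∂t = 0 at fixed x gives v²t² + 2Dt − x² = 0, so t = (√(D² + v²x²) − D)/v².
√(D² + v²x²) = √(0.0484² + 0.400² × 116²) = 46.40; v² = 0.16.
t = (46.40 − 0.0484)/0.16 = 290 days (vs. the pure-advection estimate x/v = 290 d).

290 days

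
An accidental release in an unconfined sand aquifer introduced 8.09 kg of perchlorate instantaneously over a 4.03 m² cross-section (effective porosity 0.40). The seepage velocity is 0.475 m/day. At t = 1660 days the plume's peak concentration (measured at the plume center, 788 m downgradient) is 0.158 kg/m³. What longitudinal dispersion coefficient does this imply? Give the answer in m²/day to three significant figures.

0.0484 m²/day

At the plume center C_max = M/(n_e·A·√(4πDt)), so D = M²/(4πt·(n_e·A·C_max)²).
n_e·A·C_max = 0.40 × 4.03 × 0.158 = 0.2547 kg/m.
D = 8.09²/(4π × 1660 × 0.2547²) = 0.0484 m²/day.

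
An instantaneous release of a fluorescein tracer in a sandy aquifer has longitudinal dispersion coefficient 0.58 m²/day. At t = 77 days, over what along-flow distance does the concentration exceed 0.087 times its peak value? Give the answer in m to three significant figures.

41.8 m

The plume is Gaussian with σ = √(2Dt) = √(2 × 0.58 × 77) = 9.451 m.
C/C_peak = exp(−Δx²/(2σ²)) = 0.087 ⇒ Δx = σ·√(−2 ln 0.087) = 9.451 × 2.210 = 20.89 m.
Width = 2Δx = 41.8 m.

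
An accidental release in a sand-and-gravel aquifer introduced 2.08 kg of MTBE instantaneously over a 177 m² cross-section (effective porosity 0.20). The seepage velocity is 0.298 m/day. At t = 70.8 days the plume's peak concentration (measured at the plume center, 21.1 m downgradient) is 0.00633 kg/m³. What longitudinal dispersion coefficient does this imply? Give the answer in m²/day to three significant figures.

0.0968 m²/day

At the plume center C_max = M/(n_e·A·√(4πDt)), so D = M²/(4πt·(n_e·A·C_max)²).
n_e·A·C_max = 0.20 × 177 × 0.00633 = 0.2241 kg/m.
D = 2.08²/(4π × 70.8 × 0.2241²) = 0.0968 m²/day.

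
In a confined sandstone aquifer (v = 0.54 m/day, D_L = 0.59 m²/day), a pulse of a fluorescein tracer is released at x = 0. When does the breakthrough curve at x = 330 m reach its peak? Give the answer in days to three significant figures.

609 days

For the 1D instantaneous-source solution, setting ∂C/∂t = 0 at fixed x gives v²t² + 2Dt − x² = 0, so t = (√(D² + v²x²) − D)/v².
√(D² + v²x²) = √(0.59² + 0.54² × 330²) = 178.2; v² = 0.2916.
t = (178.2 − 0.59)/0.2916 = 609 days (vs. the pure-advection estimate x/v = 611 d).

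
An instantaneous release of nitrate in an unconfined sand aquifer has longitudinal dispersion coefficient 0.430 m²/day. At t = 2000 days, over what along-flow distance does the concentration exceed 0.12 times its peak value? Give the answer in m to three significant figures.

The plume is Gaussian with σ = √(2Dt) = √(2 × 0.430 × 2000) = 41.47 m.
C/C_peak = exp(−Δx²/(2σ²)) = 0.12 ⇒ Δx = σ·√(−2 ln 0.12) = 41.47 × 2.059 = 85.39 m.
Width = 2Δx = 171 m.

171 m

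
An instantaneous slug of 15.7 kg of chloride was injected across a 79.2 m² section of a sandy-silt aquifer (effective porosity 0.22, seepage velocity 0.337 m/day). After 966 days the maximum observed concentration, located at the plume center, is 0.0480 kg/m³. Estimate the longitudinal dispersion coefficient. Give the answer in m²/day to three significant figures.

0.0290 m²/day

At the plume center C_max = M/(n_e·A·√(4πDt)), so D = M²/(4πt·(n_e·A·C_max)²).
n_e·A·C_max = 0.22 × 79.2 × 0.0480 = 0.8364 kg/m.
D = 15.7²/(4π × 966 × 0.8364²) = 0.0290 m²/day.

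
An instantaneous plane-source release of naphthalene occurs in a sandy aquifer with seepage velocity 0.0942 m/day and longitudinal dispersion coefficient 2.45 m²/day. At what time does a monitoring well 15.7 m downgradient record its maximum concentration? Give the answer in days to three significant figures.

46.4 days

For the 1D instantaneous-source solution, setting ∂C/∂t = 0 at fixed x gives v²t² + 2Dt − x² = 0, so t = (√(D² + v²x²) − D)/v².
√(D² + v²x²) = √(2.45² + 0.0942² × 15.7²) = 2.862; v² = 0.00887364.
t = (2.862 − 2.45)/0.00887364 = 46.4 days (vs. the pure-advection estimate x/v = 167 d).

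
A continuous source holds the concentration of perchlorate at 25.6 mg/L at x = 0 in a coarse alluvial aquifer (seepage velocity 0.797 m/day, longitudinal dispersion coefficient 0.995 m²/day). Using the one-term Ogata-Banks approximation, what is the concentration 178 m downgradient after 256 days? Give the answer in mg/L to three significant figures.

For a continuous step input, C/C₀ ≈ ½·erfc((x−vt)/(2√(Dt))).
vt = 0.797 × 256 = 204.032 m and 2√(Dt) = 2√(0.995 × 256) = 31.92 m.
Argument (x−vt)/(2√(Dt)) = (178 − 204.032)/31.92 = -0.8155; ½·erfc(-0.8155) = 0.8756.
C = 25.6 × 0.8756 = 22.4 mg/L.

22.4 mg/L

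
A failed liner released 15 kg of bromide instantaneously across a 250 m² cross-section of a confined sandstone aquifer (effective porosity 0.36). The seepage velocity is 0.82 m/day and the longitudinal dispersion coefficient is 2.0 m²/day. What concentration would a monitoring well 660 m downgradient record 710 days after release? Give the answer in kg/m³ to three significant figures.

For an instantaneous plane source, C(x,t) = M/(n_e·A·√(4πDt)) · exp(−(x−vt)²/(4Dt)), with n_e·A the pore (flow) area.
Plume center vt = 0.82 × 710 = 582.2 m, so the well at 660 m is 77.8 m downgradient of the peak.
√(4πDt) = 133.6 m, giving peak height M/(n_e·A·√(4πDt)) = 15/(0.36 × 250 × 133.6) = 0.001248 kg/m³.
(x−vt)²/(4Dt) = (77.8)²/(4 × 2.0 × 710) = 1.066; exp(−1.066) = 0.3444.
C = 0.001248 × 0.3444 = 0.000430 kg/m³.

0.000430 kg/m³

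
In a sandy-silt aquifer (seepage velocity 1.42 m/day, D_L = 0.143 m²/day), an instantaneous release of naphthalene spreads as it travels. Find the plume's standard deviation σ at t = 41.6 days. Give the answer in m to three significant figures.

Dispersive spreading gives a Gaussian with σ² = 2Dt; advection only shifts the center.
σ = √(2 × 0.143 × 41.6) = 3.45 m.

3.45 m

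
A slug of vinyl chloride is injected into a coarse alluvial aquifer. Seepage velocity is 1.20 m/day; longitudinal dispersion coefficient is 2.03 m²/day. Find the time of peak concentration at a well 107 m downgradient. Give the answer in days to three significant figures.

For the 1D instantaneous-source solution, setting ∂C/∂t = 0 at fixed x gives v²t² + 2Dt − x² = 0, so t = (√(D² + v²x²) − D)/v².
√(D² + v²x²) = √(2.03² + 1.20² × 107²) = 128.4; v² = 1.44.
t = (128.4 − 2.03)/1.44 = 87.8 days (vs. the pure-advection estimate x/v = 89.2 d).

87.8 days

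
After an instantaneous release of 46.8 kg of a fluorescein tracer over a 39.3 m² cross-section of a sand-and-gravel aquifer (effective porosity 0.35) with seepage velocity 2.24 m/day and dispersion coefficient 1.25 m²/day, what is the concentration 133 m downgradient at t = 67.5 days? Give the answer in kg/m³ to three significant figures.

For an instantaneous plane source, C(x,t) = M/(n_e·A·√(4πDt)) · exp(−(x−vt)²/(4Dt)), with n_e·A the pore (flow) area.
Plume center vt = 2.24 × 67.5 = 151.2 m, so the well at 133 m is 18.2 m upgradient of the peak.
√(4πDt) = 32.56 m, giving peak height M/(n_e·A·√(4πDt)) = 46.8/(0.35 × 39.3 × 32.56) = 0.1045 kg/m³.
(x−vt)²/(4Dt) = (-18.2)²/(4 × 1.25 × 67.5) = 0.9815; exp(−0.9815) = 0.3747.
C = 0.1045 × 0.3747 = 0.0392 kg/m³.

0.0392 kg/m³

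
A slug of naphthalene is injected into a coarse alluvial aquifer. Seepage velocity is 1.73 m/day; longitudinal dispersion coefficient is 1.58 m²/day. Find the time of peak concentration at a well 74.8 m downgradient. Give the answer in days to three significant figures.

42.7 days

For the 1D instantaneous-source solution, setting ∂C/∂t = 0 at fixed x gives v²t² + 2Dt − x² = 0, so t = (√(D² + v²x²) − D)/v².
√(D² + v²x²) = √(1.58² + 1.73² × 74.8²) = 129.4; v² = 2.9929.
t = (129.4 − 1.58)/2.9929 = 42.7 days (vs. the pure-advection estimate x/v = 43.2 d).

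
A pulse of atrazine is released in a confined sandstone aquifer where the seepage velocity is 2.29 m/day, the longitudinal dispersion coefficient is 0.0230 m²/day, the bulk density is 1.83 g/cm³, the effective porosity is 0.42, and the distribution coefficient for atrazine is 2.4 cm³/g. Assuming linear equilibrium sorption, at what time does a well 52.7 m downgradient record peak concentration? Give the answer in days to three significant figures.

264 days

Retardation factor R = 1 + ρ_b·K_d/n = 1 + 1.83 × 2.4/0.42 = 11.46.
Sorption retards both mechanisms: v_R = v/R = 0.1998 m/day, D_R = D/R = 0.002007 m²/day.
Peak time from v_R²t² + 2D_R t − x² = 0: t = (√(D_R² + v_R²x²) − D_R)/v_R².
√(D_R² + v_R²x²) = √(0.002007² + 0.1998² × 52.7²) = 10.53; v_R² = 0.03992.
t = (10.53 − 0.002007)/0.03992 = 264 days.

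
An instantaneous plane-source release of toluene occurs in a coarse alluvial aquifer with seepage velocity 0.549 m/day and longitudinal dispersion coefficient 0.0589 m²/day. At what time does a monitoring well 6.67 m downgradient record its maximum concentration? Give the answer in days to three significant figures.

For the 1D instantaneous-source solution, setting ∂C/∂t = 0 at fixed x gives v²t² + 2Dt − x² = 0, so t = (√(D² + v²x²) − D)/v².
√(D² + v²x²) = √(0.0589² + 0.549² × 6.67²) = 3.662; v² = 0.301401.
t = (3.662 − 0.0589)/0.301401 = 12.0 days (vs. the pure-advection estimate x/v = 12.1 d).

12.0 days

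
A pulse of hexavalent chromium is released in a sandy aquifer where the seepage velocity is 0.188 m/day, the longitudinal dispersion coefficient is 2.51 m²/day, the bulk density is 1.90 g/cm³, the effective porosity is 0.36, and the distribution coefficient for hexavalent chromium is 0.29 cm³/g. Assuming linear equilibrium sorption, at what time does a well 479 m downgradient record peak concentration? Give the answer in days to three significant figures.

Retardation factor R = 1 + ρ_b·K_d/n = 1 + 1.90 × 0.29/0.36 = 2.531.
Sorption retards both mechanisms: v_R = v/R = 0.07428 m/day, D_R = D/R = 0.9917 m²/day.
Peak time from v_R²t² + 2D_R t − x² = 0: t = (√(D_R² + v_R²x²) − D_R)/v_R².
√(D_R² + v_R²x²) = √(0.9917² + 0.07428² × 479²) = 35.59; v_R² = 0.005518.
t = (35.59 − 0.9917)/0.005518 = 6270 days.

6270 days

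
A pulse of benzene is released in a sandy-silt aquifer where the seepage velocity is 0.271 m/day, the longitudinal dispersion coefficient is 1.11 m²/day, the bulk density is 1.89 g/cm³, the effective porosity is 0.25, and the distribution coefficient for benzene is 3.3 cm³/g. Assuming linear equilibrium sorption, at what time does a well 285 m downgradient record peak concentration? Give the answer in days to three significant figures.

Retardation factor R = 1 + ρ_b·K_d/n = 1 + 1.89 × 3.3/0.25 = 25.95.
Sorption retards both mechanisms: v_R = v/R = 0.01044 m/day, D_R = D/R = 0.04277 m²/day.
Peak time from v_R²t² + 2D_R t − x² = 0: t = (√(D_R² + v_R²x²) − D_R)/v_R².
√(D_R² + v_R²x²) = √(0.04277² + 0.01044² × 285²) = 2.976; v_R² = 0.0001090.
t = (2.976 − 0.04277)/0.0001090 = 26900 days.

26900 days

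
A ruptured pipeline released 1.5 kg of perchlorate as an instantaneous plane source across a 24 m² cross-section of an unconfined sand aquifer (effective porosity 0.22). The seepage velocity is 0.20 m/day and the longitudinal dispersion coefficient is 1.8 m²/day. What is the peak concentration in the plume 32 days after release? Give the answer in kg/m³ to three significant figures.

0.0106 kg/m³

The peak of an instantaneous 1D plume sits at x = vt; there the Gaussian factor is 1 and C_max = M/(n_e·A·√(4πDt)), where n_e·A is the pore area the mass is dissolved in.
√(4πDt) = √(4π × 1.8 × 32) = 26.90 m, so C_max = 1.5/(0.22 × 24 × 26.90) = 0.0106 kg/m³.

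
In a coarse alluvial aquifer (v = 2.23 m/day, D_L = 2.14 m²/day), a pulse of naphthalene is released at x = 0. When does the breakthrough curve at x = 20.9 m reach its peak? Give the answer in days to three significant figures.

For the 1D instantaneous-source solution, setting ∂C/∂t = 0 at fixed x gives v²t² + 2Dt − x² = 0, so t = (√(D² + v²x²) − D)/v².
√(D² + v²x²) = √(2.14² + 2.23² × 20.9²) = 46.66; v² = 4.9729.
t = (46.66 − 2.14)/4.9729 = 8.95 days (vs. the pure-advection estimate x/v = 9.37 d).

8.95 days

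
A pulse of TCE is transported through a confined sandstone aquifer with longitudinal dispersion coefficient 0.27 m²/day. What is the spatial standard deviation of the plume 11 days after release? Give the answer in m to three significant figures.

2.44 m

Dispersive spreading gives a Gaussian with σ² = 2Dt; advection only shifts the center.
σ = √(2 × 0.27 × 11) = 2.44 m.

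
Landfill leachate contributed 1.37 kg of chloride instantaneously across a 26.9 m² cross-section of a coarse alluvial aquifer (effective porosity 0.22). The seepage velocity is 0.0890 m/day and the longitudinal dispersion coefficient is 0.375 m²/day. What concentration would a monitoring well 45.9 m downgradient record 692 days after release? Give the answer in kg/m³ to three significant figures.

0.00320 kg/m³

For an instantaneous plane source, C(x,t) = M/(n_e·A·√(4πDt)) · exp(−(x−vt)²/(4Dt)), with n_e·A the pore (flow) area.
Plume center vt = 0.0890 × 692 = 61.588 m, so the well at 45.9 m is 15.688 m upgradient of the peak.
√(4πDt) = 57.10 m, giving peak height M/(n_e·A·√(4πDt)) = 1.37/(0.22 × 26.9 × 57.10) = 0.004054 kg/m³.
(x−vt)²/(4Dt) = (-15.688)²/(4 × 0.375 × 692) = 0.2371; exp(−0.2371) = 0.7889.
C = 0.004054 × 0.7889 = 0.00320 kg/m³.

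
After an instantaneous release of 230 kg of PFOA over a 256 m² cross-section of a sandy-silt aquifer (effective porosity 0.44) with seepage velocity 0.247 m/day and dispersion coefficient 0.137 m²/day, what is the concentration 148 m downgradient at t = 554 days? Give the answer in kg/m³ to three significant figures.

For an instantaneous plane source, C(x,t) = M/(n_e·A·√(4πDt)) · exp(−(x−vt)²/(4Dt)), with n_e·A the pore (flow) area.
Plume center vt = 0.247 × 554 = 136.838 m, so the well at 148 m is 11.162 m downgradient of the peak.
√(4πDt) = 30.88 m, giving peak height M/(n_e·A·√(4πDt)) = 230/(0.44 × 256 × 30.88) = 0.06612 kg/m³.
(x−vt)²/(4Dt) = (11.162)²/(4 × 0.137 × 554) = 0.4104; exp(−0.4104) = 0.6634.
C = 0.06612 × 0.6634 = 0.0439 kg/m³.

0.0439 kg/m³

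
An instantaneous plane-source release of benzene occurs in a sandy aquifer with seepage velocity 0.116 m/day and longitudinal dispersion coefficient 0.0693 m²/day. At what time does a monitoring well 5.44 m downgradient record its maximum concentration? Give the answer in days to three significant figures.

42.0 days

For the 1D instantaneous-source solution, setting ∂C/∂t = 0 at fixed x gives v²t² + 2Dt − x² = 0, so t = (√(D² + v²x²) − D)/v².
√(D² + v²x²) = √(0.0693² + 0.116² × 5.44²) = 0.6348; v² = 0.013456.
t = (0.6348 − 0.0693)/0.013456 = 42.0 days (vs. the pure-advection estimate x/v = 46.9 d).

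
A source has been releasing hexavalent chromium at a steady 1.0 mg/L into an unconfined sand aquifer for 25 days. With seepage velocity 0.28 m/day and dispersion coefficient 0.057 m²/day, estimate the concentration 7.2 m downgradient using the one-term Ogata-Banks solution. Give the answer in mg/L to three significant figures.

For a continuous step input, C/C₀ ≈ ½·erfc((x−vt)/(2√(Dt))).
vt = 0.28 × 25 = 7 m and 2√(Dt) = 2√(0.057 × 25) = 2.387 m.
Argument (x−vt)/(2√(Dt)) = (7.2 − 7)/2.387 = 0.08379; ½·erfc(0.08379) = 0.4528.
C = 1.0 × 0.4528 = 0.453 mg/L.

0.453 mg/L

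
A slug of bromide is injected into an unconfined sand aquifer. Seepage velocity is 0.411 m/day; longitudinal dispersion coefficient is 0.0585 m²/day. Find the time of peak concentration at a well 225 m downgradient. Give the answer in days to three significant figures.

547 days

For the 1D instantaneous-source solution, setting ∂C/∂t = 0 at fixed x gives v²t² + 2Dt − x² = 0, so t = (√(D² + v²x²) − D)/v².
√(D² + v²x²) = √(0.0585² + 0.411² × 225²) = 92.48; v² = 0.168921.
t = (92.48 − 0.0585)/0.168921 = 547 days (vs. the pure-advection estimate x/v = 547 d).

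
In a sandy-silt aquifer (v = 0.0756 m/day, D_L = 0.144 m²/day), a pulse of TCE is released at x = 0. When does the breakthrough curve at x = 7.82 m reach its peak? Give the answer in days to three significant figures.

81.3 days

For the 1D instantaneous-source solution, setting ∂C/∂t = 0 at fixed x gives v²t² + 2Dt − x² = 0, so t = (√(D² + v²x²) − D)/v².
√(D² + v²x²) = √(0.144² + 0.0756² × 7.82²) = 0.6085; v² = 0.00571536.
t = (0.6085 − 0.144)/0.00571536 = 81.3 days (vs. the pure-advection estimate x/v = 103 d).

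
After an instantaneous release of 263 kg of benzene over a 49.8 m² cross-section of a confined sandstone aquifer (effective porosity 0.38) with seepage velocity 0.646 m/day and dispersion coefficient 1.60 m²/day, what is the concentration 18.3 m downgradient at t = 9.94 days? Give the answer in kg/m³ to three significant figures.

For an instantaneous plane source, C(x,t) = M/(n_e·A·√(4πDt)) · exp(−(x−vt)²/(4Dt)), with n_e·A the pore (flow) area.
Plume center vt = 0.646 × 9.94 = 6.42124 m, so the well at 18.3 m is 11.87876 m downgradient of the peak.
√(4πDt) = 14.14 m, giving peak height M/(n_e·A·√(4πDt)) = 263/(0.38 × 49.8 × 14.14) = 0.9829 kg/m³.
(x−vt)²/(4Dt) = (11.87876)²/(4 × 1.60 × 9.94) = 2.218; exp(−2.218) = 0.1088.
C = 0.9829 × 0.1088 = 0.107 kg/m³.

0.107 kg/m³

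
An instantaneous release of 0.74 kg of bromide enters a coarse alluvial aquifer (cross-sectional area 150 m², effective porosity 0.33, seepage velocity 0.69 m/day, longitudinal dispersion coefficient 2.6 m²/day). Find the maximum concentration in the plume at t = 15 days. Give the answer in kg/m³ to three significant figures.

0.000675 kg/m³

The peak of an instantaneous 1D plume sits at x = vt; there the Gaussian factor is 1 and C_max = M/(n_e·A·√(4πDt)), where n_e·A is the pore area the mass is dissolved in.
√(4πDt) = √(4π × 2.6 × 15) = 22.14 m, so C_max = 0.74/(0.33 × 150 × 22.14) = 0.000675 kg/m³.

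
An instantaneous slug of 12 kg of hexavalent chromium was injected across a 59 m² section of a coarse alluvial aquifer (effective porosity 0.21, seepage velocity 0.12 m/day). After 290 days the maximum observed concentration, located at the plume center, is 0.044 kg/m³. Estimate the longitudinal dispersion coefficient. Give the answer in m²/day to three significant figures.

At the plume center C_max = M/(n_e·A·√(4πDt)), so D = M²/(4πt·(n_e·A·C_max)²).
n_e·A·C_max = 0.21 × 59 × 0.044 = 0.5452 kg/m.
D = 12²/(4π × 290 × 0.5452²) = 0.133 m²/day.

0.133 m²/day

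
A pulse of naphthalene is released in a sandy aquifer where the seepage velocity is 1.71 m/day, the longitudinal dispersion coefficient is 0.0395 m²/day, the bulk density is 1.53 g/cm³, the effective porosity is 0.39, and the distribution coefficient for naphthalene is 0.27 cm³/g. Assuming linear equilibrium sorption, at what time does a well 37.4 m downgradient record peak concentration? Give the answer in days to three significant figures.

45.0 days

Retardation factor R = 1 + ρ_b·K_d/n = 1 + 1.53 × 0.27/0.39 = 2.059.
Sorption retards both mechanisms: v_R = v/R = 0.8305 m/day, D_R = D/R = 0.01918 m²/day.
Peak time from v_R²t² + 2D_R t − x² = 0: t = (√(D_R² + v_R²x²) − D_R)/v_R².
√(D_R² + v_R²x²) = √(0.01918² + 0.8305² × 37.4²) = 31.06; v_R² = 0.6897.
t = (31.06 − 0.01918)/0.6897 = 45.0 days.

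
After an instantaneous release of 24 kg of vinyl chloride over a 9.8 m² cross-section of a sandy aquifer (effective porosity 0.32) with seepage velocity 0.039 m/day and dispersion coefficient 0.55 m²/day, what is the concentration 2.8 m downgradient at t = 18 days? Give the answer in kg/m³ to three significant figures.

0.614 kg/m³

For an instantaneous plane source, C(x,t) = M/(n_e·A·√(4πDt)) · exp(−(x−vt)²/(4Dt)), with n_e·A the pore (flow) area.
Plume center vt = 0.039 × 18 = 0.702 m, so the well at 2.8 m is 2.098 m downgradient of the peak.
√(4πDt) = 11.15 m, giving peak height M/(n_e·A·√(4πDt)) = 24/(0.32 × 9.8 × 11.15) = 0.6864 kg/m³.
(x−vt)²/(4Dt) = (2.098)²/(4 × 0.55 × 18) = 0.1112; exp(−0.1112) = 0.8948.
C = 0.6864 × 0.8948 = 0.614 kg/m³.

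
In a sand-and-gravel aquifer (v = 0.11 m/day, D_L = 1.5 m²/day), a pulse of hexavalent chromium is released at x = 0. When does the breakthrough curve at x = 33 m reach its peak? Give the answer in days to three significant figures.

201 days

For the 1D instantaneous-source solution, setting ∂C/∂t = 0 at fixed x gives v²t² + 2Dt − x² = 0, so t = (√(D² + v²x²) − D)/v².
√(D² + v²x²) = √(1.5² + 0.11² × 33²) = 3.928; v² = 0.0121.
t = (3.928 − 1.5)/0.0121 = 201 days (vs. the pure-advection estimate x/v = 300 d).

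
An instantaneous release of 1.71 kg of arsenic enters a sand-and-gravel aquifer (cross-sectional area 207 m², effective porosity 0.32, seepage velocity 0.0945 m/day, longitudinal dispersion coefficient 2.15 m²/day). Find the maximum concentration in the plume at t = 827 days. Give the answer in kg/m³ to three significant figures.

0.000173 kg/m³

The peak of an instantaneous 1D plume sits at x = vt; there the Gaussian factor is 1 and C_max = M/(n_e·A·√(4πDt)), where n_e·A is the pore area the mass is dissolved in.
√(4πDt) = √(4π × 2.15 × 827) = 149.5 m, so C_max = 1.71/(0.32 × 207 × 149.5) = 0.000173 kg/m³.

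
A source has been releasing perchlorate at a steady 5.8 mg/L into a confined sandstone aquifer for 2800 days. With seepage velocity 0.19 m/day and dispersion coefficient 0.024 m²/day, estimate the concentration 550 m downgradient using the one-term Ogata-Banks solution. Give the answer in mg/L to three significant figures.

0.349 mg/L

For a continuous step input, C/C₀ ≈ ½·erfc((x−vt)/(2√(Dt))).
vt = 0.19 × 2800 = 532 m and 2√(Dt) = 2√(0.024 × 2800) = 16.40 m.
Argument (x−vt)/(2√(Dt)) = (550 − 532)/16.40 = 1.098; ½·erfc(1.098) = 0.06023.
C = 5.8 × 0.06023 = 0.349 mg/L.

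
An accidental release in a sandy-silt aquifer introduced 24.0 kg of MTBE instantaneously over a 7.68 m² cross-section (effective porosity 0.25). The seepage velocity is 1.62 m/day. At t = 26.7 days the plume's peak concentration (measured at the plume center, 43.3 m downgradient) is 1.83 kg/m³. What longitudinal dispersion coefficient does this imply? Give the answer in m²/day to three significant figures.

0.139 m²/day

At the plume center C_max = M/(n_e·A·√(4πDt)), so D = M²/(4πt·(n_e·A·C_max)²).
n_e·A·C_max = 0.25 × 7.68 × 1.83 = 3.514 kg/m.
D = 24.0²/(4π × 26.7 × 3.514²) = 0.139 m²/day.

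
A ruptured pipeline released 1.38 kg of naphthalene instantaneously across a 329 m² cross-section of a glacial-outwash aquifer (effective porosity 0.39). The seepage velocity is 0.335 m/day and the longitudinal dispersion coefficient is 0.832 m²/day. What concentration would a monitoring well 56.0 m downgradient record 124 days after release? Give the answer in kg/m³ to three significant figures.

For an instantaneous plane source, C(x,t) = M/(n_e·A·√(4πDt)) · exp(−(x−vt)²/(4Dt)), with n_e·A the pore (flow) area.
Plume center vt = 0.335 × 124 = 41.54 m, so the well at 56.0 m is 14.46 m downgradient of the peak.
√(4πDt) = 36.01 m, giving peak height M/(n_e·A·√(4πDt)) = 1.38/(0.39 × 329 × 36.01) = 0.0002987 kg/m³.
(x−vt)²/(4Dt) = (14.46)²/(4 × 0.832 × 124) = 0.5067; exp(−0.5067) = 0.6025.
C = 0.0002987 × 0.6025 = 0.000180 kg/m³.

0.000180 kg/m³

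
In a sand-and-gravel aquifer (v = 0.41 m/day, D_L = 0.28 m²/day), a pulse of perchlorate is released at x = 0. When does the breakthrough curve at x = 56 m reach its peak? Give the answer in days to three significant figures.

135 days

For the 1D instantaneous-source solution, setting ∂C/∂t = 0 at fixed x gives v²t² + 2Dt − x² = 0, so t = (√(D² + v²x²) − D)/v².
√(D² + v²x²) = √(0.28² + 0.41² × 56²) = 22.96; v² = 0.1681.
t = (22.96 − 0.28)/0.1681 = 135 days (vs. the pure-advection estimate x/v = 137 d).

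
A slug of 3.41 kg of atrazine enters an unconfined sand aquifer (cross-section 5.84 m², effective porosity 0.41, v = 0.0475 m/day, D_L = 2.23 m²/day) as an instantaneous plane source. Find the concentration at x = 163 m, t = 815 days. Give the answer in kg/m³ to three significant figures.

0.00113 kg/m³

For an instantaneous plane source, C(x,t) = M/(n_e·A·√(4πDt)) · exp(−(x−vt)²/(4Dt)), with n_e·A the pore (flow) area.
Plume center vt = 0.0475 × 815 = 38.7125 m, so the well at 163 m is 124.2875 m downgradient of the peak.
√(4πDt) = 151.1 m, giving peak height M/(n_e·A·√(4πDt)) = 3.41/(0.41 × 5.84 × 151.1) = 0.009425 kg/m³.
(x−vt)²/(4Dt) = (124.2875)²/(4 × 2.23 × 815) = 2.125; exp(−2.125) = 0.1194.
C = 0.009425 × 0.1194 = 0.00113 kg/m³.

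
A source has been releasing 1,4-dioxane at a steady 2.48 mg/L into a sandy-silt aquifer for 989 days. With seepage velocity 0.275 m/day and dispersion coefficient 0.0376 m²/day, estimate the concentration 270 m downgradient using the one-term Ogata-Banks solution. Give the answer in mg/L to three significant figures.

For a continuous step input, C/C₀ ≈ ½·erfc((x−vt)/(2√(Dt))).
vt = 0.275 × 989 = 271.975 m and 2√(Dt) = 2√(0.0376 × 989) = 12.20 m.
Argument (x−vt)/(2√(Dt)) = (270 − 271.975)/12.20 = -0.1619; ½·erfc(-0.1619) = 0.5906.
C = 2.48 × 0.5906 = 1.46 mg/L.

1.46 mg/L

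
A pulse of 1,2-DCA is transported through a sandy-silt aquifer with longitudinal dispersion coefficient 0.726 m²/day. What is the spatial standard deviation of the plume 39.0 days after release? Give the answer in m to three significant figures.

Dispersive spreading gives a Gaussian with σ² = 2Dt; advection only shifts the center.
σ = √(2 × 0.726 × 39.0) = 7.53 m.

7.53 m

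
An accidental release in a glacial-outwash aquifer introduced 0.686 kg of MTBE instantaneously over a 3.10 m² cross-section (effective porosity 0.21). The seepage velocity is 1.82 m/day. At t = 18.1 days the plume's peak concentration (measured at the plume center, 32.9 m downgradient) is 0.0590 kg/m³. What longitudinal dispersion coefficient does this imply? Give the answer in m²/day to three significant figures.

1.40 m²/day

At the plume center C_max = M/(n_e·A·√(4πDt)), so D = M²/(4πt·(n_e·A·C_max)²).
n_e·A·C_max = 0.21 × 3.10 × 0.0590 = 0.03841 kg/m.
D = 0.686²/(4π × 18.1 × 0.03841²) = 1.40 m²/day.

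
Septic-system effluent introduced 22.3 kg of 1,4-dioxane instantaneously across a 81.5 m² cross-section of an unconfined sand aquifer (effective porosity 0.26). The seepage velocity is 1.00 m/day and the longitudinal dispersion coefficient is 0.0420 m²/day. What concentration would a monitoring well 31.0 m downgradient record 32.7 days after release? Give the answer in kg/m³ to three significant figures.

0.150 kg/m³

For an instantaneous plane source, C(x,t) = M/(n_e·A·√(4πDt)) · exp(−(x−vt)²/(4Dt)), with n_e·A the pore (flow) area.
Plume center vt = 1.00 × 32.7 = 32.7 m, so the well at 31.0 m is 1.7 m upgradient of the peak.
√(4πDt) = 4.154 m, giving peak height M/(n_e·A·√(4πDt)) = 22.3/(0.26 × 81.5 × 4.154) = 0.2533 kg/m³.
(x−vt)²/(4Dt) = (-1.7)²/(4 × 0.0420 × 32.7) = 0.5261; exp(−0.5261) = 0.5909.
C = 0.2533 × 0.5909 = 0.150 kg/m³.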